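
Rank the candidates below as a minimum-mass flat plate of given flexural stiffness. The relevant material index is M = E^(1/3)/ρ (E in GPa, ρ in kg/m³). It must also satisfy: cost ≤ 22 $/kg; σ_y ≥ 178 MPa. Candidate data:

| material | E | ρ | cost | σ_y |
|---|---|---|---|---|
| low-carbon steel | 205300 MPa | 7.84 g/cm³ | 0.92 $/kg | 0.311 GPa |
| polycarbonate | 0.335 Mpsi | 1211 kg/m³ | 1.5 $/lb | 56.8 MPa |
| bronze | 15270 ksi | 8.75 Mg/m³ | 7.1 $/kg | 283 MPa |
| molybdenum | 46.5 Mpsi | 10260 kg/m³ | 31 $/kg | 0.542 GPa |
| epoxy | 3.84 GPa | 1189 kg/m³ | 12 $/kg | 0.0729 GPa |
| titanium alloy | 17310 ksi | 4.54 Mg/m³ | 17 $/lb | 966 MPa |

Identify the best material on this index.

low-carbon steel

Screen on constraints: cost ≤ 22 $/kg; σ_y ≥ 178 MPa. Survivors: low-carbon steel, bronze.
After converting to SI:
  low-carbon steel: E = 205.3 GPa, ρ = 7840 kg/m³
  bronze: E = 105.3 GPa, ρ = 8750 kg/m³
  low-carbon steel: M = 0.752×10⁻³
  bronze: M = 0.540×10⁻³
Highest index: low-carbon steel.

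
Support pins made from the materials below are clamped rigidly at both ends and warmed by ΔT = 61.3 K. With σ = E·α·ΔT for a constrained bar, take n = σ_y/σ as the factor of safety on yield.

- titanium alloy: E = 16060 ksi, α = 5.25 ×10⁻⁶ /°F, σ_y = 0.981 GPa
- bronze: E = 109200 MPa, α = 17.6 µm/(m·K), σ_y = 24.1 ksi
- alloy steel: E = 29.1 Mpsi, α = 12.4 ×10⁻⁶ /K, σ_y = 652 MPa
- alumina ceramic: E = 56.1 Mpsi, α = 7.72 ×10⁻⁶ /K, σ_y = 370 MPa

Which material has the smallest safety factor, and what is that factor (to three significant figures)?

Converting E to GPa, α to ×10⁻⁶/K, σ_y to MPa, then σ and n for each:
  titanium alloy: E = 110.7, α = 9.45, σ_y = 981.0 → σ = 64.1 MPa, n = 15.3
  bronze: E = 109.2, α = 17.6, σ_y = 166.2 → σ = 118 MPa, n = 1.41
  alloy steel: E = 200.6, α = 12.4, σ_y = 652.0 → σ = 153 MPa, n = 4.28
  alumina ceramic: E = 386.8, α = 7.72, σ_y = 370.0 → σ = 183 MPa, n = 2.02
Bronze has the lowest safety factor, n = 1.41.

bronze, n = 1.41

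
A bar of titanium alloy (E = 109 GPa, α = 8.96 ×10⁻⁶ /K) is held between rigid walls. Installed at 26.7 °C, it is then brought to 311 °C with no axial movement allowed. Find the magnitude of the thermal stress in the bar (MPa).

ΔT = 284.3 K. Constrained thermal stress σ = E·α·ΔT = 109.0×10³ MPa × 8.96×10⁻⁶ × 284.3 = 278 MPa (compressive).

278 MPa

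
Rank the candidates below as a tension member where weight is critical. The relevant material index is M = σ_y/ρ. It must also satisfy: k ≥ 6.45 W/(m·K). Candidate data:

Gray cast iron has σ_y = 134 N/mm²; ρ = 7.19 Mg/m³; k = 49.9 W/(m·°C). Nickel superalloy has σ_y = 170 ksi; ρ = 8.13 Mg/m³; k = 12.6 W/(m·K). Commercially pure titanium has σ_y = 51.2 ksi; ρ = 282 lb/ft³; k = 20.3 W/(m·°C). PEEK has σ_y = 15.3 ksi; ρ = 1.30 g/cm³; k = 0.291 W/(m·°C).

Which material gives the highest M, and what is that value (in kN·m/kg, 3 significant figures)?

nickel superalloy, M = 144 kN·m/kg

Screen on constraints: k ≥ 6.45 W/(m·K). Survivors: gray cast iron, nickel superalloy, commercially pure titanium.
Putting every candidate on a common basis:
  gray cast iron: σ_y = 134.0 MPa, ρ = 7190 kg/m³
  nickel superalloy: σ_y = 1172 MPa, ρ = 8130 kg/m³
  commercially pure titanium: σ_y = 353.0 MPa, ρ = 4517 kg/m³
  nickel superalloy: M = 144 kN·m/kg
  commercially pure titanium: M = 78.1 kN·m/kg
  gray cast iron: M = 18.6 kN·m/kg
Highest index: nickel superalloy.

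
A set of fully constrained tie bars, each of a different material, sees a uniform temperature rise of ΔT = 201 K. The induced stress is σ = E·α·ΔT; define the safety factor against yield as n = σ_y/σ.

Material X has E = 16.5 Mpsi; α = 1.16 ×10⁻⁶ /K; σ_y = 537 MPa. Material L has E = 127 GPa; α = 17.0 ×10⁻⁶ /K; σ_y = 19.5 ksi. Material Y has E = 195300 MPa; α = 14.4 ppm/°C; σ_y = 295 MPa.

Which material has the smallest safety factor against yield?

Per material, after unit conversion:
  material X: E = 113.8, α = 1.16, σ_y = 537.0 → σ = 26.5 MPa, n = 20.2
  material L: E = 127.0, α = 17.0, σ_y = 134.4 → σ = 434 MPa, n = 0.310
  material Y: E = 195.3, α = 14.4, σ_y = 295.0 → σ = 565 MPa, n = 0.522
Material L has the lowest safety factor, n = 0.310.

material L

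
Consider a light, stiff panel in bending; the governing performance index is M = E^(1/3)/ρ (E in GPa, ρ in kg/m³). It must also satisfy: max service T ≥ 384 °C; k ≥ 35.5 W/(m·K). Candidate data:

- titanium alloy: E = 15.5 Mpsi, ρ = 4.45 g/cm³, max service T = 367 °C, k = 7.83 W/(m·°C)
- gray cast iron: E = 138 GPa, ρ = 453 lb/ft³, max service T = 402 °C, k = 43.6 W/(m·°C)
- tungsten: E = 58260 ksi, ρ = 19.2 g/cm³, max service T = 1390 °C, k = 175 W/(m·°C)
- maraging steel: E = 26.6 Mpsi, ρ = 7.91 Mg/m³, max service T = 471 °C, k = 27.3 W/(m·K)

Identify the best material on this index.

gray cast iron

Screen on constraints: max service T ≥ 384 °C; k ≥ 35.5 W/(m·K). Survivors: gray cast iron, tungsten.
Normalizing units and computing the index:
  gray cast iron: E = 138.0 GPa, ρ = 7256 kg/m³
  tungsten: E = 401.7 GPa, ρ = 19200 kg/m³
  gray cast iron: M = 0.712×10⁻³
  tungsten: M = 0.384×10⁻³
Gray cast iron ranks first.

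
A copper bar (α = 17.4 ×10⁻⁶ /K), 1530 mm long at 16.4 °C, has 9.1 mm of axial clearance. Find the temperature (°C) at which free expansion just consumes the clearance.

α·L₀·ΔT = 9.1 mm ⇒ ΔT = 9.1 / (17.4×10⁻⁶ × 1530.0) = 341.8 K.
T = 16.4 + 341.8 = 358.2 °C.

358 °C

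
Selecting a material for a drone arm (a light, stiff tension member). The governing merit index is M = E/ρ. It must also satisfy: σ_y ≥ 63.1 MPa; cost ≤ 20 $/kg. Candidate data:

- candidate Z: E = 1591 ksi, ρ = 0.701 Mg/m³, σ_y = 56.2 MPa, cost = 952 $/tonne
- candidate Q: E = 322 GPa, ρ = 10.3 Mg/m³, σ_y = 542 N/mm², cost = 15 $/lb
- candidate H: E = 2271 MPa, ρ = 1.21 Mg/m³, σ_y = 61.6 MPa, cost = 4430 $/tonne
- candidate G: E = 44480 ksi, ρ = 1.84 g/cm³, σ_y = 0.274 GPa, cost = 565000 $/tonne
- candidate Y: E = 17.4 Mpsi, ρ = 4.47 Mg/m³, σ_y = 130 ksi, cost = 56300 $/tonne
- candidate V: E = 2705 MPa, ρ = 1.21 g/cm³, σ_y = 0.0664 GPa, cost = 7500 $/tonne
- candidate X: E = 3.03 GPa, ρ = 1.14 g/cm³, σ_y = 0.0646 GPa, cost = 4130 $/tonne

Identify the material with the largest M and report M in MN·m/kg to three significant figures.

candidate X, M = 2.66 MN·m/kg

Screen on constraints: σ_y ≥ 63.1 MPa; cost ≤ 20 $/kg. Survivors: candidate V, candidate X.
Putting every candidate on a common basis:
  candidate V: E = 2.705 GPa, ρ = 1210 kg/m³
  candidate X: E = 3.030 GPa, ρ = 1140 kg/m³
  candidate X: M = 2.66 MN·m/kg
  candidate V: M = 2.24 MN·m/kg
Candidate X has the largest M.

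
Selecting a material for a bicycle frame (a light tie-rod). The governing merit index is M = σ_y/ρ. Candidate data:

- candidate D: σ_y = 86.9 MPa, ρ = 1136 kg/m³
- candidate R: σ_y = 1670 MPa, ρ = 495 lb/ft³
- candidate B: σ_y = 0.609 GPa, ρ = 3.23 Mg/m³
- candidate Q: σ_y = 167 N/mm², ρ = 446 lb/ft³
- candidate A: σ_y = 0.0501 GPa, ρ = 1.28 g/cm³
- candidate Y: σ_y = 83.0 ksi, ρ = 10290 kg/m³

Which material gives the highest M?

In SI units:
  candidate D: σ_y = 86.90 MPa, ρ = 1136 kg/m³
  candidate R: σ_y = 1670 MPa, ρ = 7929 kg/m³
  candidate B: σ_y = 609.0 MPa, ρ = 3230 kg/m³
  candidate Q: σ_y = 167.0 MPa, ρ = 7144 kg/m³
  candidate A: σ_y = 50.10 MPa, ρ = 1280 kg/m³
  candidate Y: σ_y = 572.3 MPa, ρ = 10290 kg/m³
  candidate R: M = 211 kN·m/kg
  candidate B: M = 189 kN·m/kg
  candidate D: M = 76.5 kN·m/kg
  candidate Y: M = 55.6 kN·m/kg
  candidate A: M = 39.1 kN·m/kg
  candidate Q: M = 23.4 kN·m/kg
Candidate R ranks first.

candidate R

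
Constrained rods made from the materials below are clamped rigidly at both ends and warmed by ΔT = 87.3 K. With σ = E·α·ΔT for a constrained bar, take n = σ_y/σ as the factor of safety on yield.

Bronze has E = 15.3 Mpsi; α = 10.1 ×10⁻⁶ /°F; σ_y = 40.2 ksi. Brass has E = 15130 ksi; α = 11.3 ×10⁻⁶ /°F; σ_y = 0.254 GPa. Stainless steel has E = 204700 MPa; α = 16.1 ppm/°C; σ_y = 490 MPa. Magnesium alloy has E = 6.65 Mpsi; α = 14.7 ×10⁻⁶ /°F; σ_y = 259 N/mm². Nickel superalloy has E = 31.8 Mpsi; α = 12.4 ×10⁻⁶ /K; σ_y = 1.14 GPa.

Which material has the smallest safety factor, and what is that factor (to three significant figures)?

brass, n = 1.37

Converting E to GPa, α to ×10⁻⁶/K, σ_y to MPa, then σ and n for each:
  bronze: E = 105.5, α = 18.2, σ_y = 277.2 → σ = 167 MPa, n = 1.66
  brass: E = 104.3, α = 20.3, σ_y = 254.0 → σ = 185 MPa, n = 1.37
  stainless steel: E = 204.7, α = 16.1, σ_y = 490.0 → σ = 288 MPa, n = 1.70
  magnesium alloy: E = 45.85, α = 26.5, σ_y = 259.0 → σ = 106 MPa, n = 2.45
  nickel superalloy: E = 219.3, α = 12.4, σ_y = 1140 → σ = 237 MPa, n = 4.80
Smallest n: brass with n = 1.37.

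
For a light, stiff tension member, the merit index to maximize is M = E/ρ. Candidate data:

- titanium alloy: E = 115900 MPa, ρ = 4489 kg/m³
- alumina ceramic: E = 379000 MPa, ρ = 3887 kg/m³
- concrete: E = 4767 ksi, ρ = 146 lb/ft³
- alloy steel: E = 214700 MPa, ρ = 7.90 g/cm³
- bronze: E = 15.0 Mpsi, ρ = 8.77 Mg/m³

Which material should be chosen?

alumina ceramic

Putting every candidate on a common basis:
  titanium alloy: E = 115.9 GPa, ρ = 4489 kg/m³
  alumina ceramic: E = 379.0 GPa, ρ = 3887 kg/m³
  concrete: E = 32.87 GPa, ρ = 2339 kg/m³
  alloy steel: E = 214.7 GPa, ρ = 7900 kg/m³
  bronze: E = 103.4 GPa, ρ = 8770 kg/m³
  alumina ceramic: M = 97.5 MN·m/kg
  alloy steel: M = 27.2 MN·m/kg
  titanium alloy: M = 25.8 MN·m/kg
  concrete: M = 14.1 MN·m/kg
  bronze: M = 11.8 MN·m/kg
Highest index: alumina ceramic.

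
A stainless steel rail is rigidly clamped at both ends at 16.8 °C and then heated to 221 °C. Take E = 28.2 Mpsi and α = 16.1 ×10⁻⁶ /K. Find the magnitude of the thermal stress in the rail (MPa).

E = 28.2 Mpsi = 194.4 GPa.
ΔT = 204.2 K. Constrained thermal stress σ = E·α·ΔT = 194.4×10³ MPa × 16.1×10⁻⁶ × 204.2 = 639 MPa (compressive).

639 MPa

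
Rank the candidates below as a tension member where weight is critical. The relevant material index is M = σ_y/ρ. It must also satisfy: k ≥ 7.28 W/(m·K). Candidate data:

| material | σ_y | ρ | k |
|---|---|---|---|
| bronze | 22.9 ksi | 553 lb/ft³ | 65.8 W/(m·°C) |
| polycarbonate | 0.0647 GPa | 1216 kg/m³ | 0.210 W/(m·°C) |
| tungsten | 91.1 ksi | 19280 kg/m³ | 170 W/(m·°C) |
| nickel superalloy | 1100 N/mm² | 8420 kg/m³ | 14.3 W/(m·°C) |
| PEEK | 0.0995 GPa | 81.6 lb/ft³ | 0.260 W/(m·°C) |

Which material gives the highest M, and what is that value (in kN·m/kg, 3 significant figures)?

Screen on constraints: k ≥ 7.28 W/(m·K). Survivors: bronze, tungsten, nickel superalloy.
Putting every candidate on a common basis:
  bronze: σ_y = 157.9 MPa, ρ = 8858 kg/m³
  tungsten: σ_y = 628.1 MPa, ρ = 19280 kg/m³
  nickel superalloy: σ_y = 1100 MPa, ρ = 8420 kg/m³
  nickel superalloy: M = 131 kN·m/kg
  tungsten: M = 32.6 kN·m/kg
  bronze: M = 17.8 kN·m/kg
Highest index: nickel superalloy.

nickel superalloy, M = 131 kN·m/kg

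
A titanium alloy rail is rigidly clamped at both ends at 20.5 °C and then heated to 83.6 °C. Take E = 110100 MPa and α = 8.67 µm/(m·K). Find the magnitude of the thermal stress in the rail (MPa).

60.2 MPa

E = 110100 MPa = 110.1 GPa.
ΔT = 63.10 K. Constrained thermal stress σ = E·α·ΔT = 110.1×10³ MPa × 8.67×10⁻⁶ × 63.10 = 60.2 MPa (compressive).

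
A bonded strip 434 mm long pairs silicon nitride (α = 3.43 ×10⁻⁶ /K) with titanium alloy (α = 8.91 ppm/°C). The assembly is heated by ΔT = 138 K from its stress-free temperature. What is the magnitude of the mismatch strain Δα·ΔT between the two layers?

Δα = |3.43 − 8.91|×10⁻⁶/K = 5.48×10⁻⁶/K.
Mismatch strain = Δα·ΔT = 5.48×10⁻⁶ × 138.0 = 7.56×10⁻⁴.

7.56×10⁻⁴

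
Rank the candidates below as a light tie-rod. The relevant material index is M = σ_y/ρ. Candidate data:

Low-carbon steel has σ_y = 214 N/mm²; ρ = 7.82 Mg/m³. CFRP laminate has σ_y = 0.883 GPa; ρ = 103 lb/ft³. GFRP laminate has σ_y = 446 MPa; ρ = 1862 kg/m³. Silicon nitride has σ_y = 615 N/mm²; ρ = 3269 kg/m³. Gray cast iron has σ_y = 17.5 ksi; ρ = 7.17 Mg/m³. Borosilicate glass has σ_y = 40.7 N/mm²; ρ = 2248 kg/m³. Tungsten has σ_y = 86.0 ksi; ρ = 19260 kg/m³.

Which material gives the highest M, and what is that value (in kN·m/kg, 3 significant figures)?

CFRP laminate, M = 535 kN·m/kg

Putting every candidate on a common basis:
  low-carbon steel: σ_y = 214.0 MPa, ρ = 7820 kg/m³
  CFRP laminate: σ_y = 883.0 MPa, ρ = 1650 kg/m³
  GFRP laminate: σ_y = 446.0 MPa, ρ = 1862 kg/m³
  silicon nitride: σ_y = 615.0 MPa, ρ = 3269 kg/m³
  gray cast iron: σ_y = 120.7 MPa, ρ = 7170 kg/m³
  borosilicate glass: σ_y = 40.70 MPa, ρ = 2248 kg/m³
  tungsten: σ_y = 592.9 MPa, ρ = 19260 kg/m³
  CFRP laminate: M = 535 kN·m/kg
  GFRP laminate: M = 240 kN·m/kg
  silicon nitride: M = 188 kN·m/kg
  tungsten: M = 30.8 kN·m/kg
  low-carbon steel: M = 27.4 kN·m/kg
  borosilicate glass: M = 18.1 kN·m/kg
  gray cast iron: M = 16.8 kN·m/kg
Highest index: CFRP laminate.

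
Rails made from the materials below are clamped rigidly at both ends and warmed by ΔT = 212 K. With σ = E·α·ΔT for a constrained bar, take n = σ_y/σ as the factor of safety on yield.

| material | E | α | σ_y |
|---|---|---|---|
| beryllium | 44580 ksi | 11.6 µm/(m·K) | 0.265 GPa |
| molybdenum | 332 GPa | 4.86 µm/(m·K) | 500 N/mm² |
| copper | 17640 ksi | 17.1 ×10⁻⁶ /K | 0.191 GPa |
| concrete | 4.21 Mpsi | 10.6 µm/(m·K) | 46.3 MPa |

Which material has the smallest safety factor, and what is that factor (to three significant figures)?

With everything in SI (GPa, ×10⁻⁶/K, MPa):
  beryllium: E = 307.4, α = 11.6, σ_y = 265.0 → σ = 756 MPa, n = 0.351
  molybdenum: E = 332.0, α = 4.86, σ_y = 500.0 → σ = 342 MPa, n = 1.46
  copper: E = 121.6, α = 17.1, σ_y = 191.0 → σ = 441 MPa, n = 0.433
  concrete: E = 29.03, α = 10.6, σ_y = 46.30 → σ = 65.2 MPa, n = 0.710
Smallest n: beryllium with n = 0.351.

beryllium, n = 0.351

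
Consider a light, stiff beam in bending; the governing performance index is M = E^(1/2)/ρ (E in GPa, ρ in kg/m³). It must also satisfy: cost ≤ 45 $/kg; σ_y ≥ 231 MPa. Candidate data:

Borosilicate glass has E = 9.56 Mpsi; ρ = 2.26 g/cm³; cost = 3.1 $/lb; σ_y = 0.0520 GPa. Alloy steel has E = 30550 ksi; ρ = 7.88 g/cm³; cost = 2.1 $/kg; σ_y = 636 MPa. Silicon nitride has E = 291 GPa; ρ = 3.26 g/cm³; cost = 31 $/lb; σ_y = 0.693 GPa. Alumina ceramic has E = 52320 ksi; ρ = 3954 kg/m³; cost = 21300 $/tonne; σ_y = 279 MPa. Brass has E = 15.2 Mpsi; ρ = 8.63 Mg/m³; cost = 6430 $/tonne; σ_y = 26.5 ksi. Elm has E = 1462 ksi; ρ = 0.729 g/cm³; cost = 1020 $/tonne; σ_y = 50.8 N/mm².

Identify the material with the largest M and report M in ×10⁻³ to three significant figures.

alumina ceramic, M = 4.80×10⁻³

Screen on constraints: cost ≤ 45 $/kg; σ_y ≥ 231 MPa. Survivors: alloy steel, alumina ceramic.
Normalizing units and computing the index:
  alloy steel: E = 210.6 GPa, ρ = 7880 kg/m³
  alumina ceramic: E = 360.7 GPa, ρ = 3954 kg/m³
  alumina ceramic: M = 4.80×10⁻³
  alloy steel: M = 1.84×10⁻³
Highest index: alumina ceramic.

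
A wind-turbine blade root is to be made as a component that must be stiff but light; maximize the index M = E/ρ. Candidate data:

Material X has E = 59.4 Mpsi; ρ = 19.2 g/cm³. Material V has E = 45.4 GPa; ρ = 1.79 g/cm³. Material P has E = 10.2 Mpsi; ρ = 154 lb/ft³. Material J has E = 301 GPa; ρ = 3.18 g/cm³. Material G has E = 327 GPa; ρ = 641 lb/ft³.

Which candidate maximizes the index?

material J

Putting every candidate on a common basis:
  material X: E = 409.5 GPa, ρ = 19200 kg/m³
  material V: E = 45.40 GPa, ρ = 1790 kg/m³
  material P: E = 70.33 GPa, ρ = 2467 kg/m³
  material J: E = 301.0 GPa, ρ = 3180 kg/m³
  material G: E = 327.0 GPa, ρ = 10270 kg/m³
  material J: M = 94.7 MN·m/kg
  material G: M = 31.8 MN·m/kg
  material P: M = 28.5 MN·m/kg
  material V: M = 25.4 MN·m/kg
  material X: M = 21.3 MN·m/kg
Material J ranks first.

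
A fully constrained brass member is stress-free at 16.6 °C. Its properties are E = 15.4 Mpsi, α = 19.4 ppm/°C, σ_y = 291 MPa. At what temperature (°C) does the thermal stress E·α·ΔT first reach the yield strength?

158 °C

E = 15.4 Mpsi = 106.2 GPa.
E·α·ΔT = 291.0 MPa ⇒ ΔT = 291.0 / (106.2×10³ × 19.4×10⁻⁶) = 141.3 K.
T = 16.6 + 141.3 = 157.9 °C.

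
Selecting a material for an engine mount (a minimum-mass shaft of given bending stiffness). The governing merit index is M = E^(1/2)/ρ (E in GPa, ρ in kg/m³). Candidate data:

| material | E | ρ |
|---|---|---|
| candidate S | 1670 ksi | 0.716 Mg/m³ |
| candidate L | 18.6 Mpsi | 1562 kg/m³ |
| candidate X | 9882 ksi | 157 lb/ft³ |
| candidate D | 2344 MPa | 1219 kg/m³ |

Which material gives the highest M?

candidate L

In SI units:
  candidate S: E = 11.51 GPa, ρ = 716.0 kg/m³
  candidate L: E = 128.2 GPa, ρ = 1562 kg/m³
  candidate X: E = 68.13 GPa, ρ = 2515 kg/m³
  candidate D: E = 2.344 GPa, ρ = 1219 kg/m³
  candidate L: M = 7.25×10⁻³
  candidate S: M = 4.74×10⁻³
  candidate X: M = 3.28×10⁻³
  candidate D: M = 1.26×10⁻³
Candidate L ranks first.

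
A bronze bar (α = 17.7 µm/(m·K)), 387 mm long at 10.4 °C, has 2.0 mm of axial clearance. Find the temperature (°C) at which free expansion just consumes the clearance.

302 °C

α·L₀·ΔT = 2.0 mm ⇒ ΔT = 2.0 / (17.7×10⁻⁶ × 387.0) = 292.0 K.
T = 10.4 + 292.0 = 302.4 °C.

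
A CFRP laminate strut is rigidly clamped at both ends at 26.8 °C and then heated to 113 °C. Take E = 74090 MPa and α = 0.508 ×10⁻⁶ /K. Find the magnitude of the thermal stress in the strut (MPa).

E = 74090 MPa = 74.09 GPa.
ΔT = 86.20 K. Constrained thermal stress σ = E·α·ΔT = 74.09×10³ MPa × 0.508×10⁻⁶ × 86.20 = 3.24 MPa (compressive).

3.24 MPa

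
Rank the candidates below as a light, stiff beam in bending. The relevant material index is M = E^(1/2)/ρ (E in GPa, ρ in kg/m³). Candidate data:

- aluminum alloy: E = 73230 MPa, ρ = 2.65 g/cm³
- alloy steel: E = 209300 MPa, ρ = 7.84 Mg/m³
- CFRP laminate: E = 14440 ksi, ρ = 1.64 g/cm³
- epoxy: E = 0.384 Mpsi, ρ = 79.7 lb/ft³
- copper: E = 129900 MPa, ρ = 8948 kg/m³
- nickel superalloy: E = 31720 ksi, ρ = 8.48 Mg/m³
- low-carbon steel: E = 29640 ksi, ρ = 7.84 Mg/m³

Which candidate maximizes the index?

CFRP laminate

Putting every candidate on a common basis:
  aluminum alloy: E = 73.23 GPa, ρ = 2650 kg/m³
  alloy steel: E = 209.3 GPa, ρ = 7840 kg/m³
  CFRP laminate: E = 99.56 GPa, ρ = 1640 kg/m³
  epoxy: E = 2.648 GPa, ρ = 1277 kg/m³
  copper: E = 129.9 GPa, ρ = 8948 kg/m³
  nickel superalloy: E = 218.7 GPa, ρ = 8480 kg/m³
  low-carbon steel: E = 204.4 GPa, ρ = 7840 kg/m³
  CFRP laminate: M = 6.08×10⁻³
  aluminum alloy: M = 3.23×10⁻³
  alloy steel: M = 1.85×10⁻³
  low-carbon steel: M = 1.82×10⁻³
  nickel superalloy: M = 1.74×10⁻³
  epoxy: M = 1.27×10⁻³
  copper: M = 1.27×10⁻³
CFRP laminate ranks first.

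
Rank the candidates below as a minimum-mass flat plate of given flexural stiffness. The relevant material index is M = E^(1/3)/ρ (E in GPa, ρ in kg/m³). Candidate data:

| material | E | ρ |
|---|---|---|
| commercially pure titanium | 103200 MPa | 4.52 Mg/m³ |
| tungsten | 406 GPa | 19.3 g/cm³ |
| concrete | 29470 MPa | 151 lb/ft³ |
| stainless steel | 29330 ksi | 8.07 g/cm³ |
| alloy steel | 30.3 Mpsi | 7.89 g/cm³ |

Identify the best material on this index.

concrete

In SI units:
  commercially pure titanium: E = 103.2 GPa, ρ = 4520 kg/m³
  tungsten: E = 406.0 GPa, ρ = 19300 kg/m³
  concrete: E = 29.47 GPa, ρ = 2419 kg/m³
  stainless steel: E = 202.2 GPa, ρ = 8070 kg/m³
  alloy steel: E = 208.9 GPa, ρ = 7890 kg/m³
  concrete: M = 1.28×10⁻³
  commercially pure titanium: M = 1.04×10⁻³
  alloy steel: M = 0.752×10⁻³
  stainless steel: M = 0.727×10⁻³
  tungsten: M = 0.384×10⁻³
Concrete ranks first.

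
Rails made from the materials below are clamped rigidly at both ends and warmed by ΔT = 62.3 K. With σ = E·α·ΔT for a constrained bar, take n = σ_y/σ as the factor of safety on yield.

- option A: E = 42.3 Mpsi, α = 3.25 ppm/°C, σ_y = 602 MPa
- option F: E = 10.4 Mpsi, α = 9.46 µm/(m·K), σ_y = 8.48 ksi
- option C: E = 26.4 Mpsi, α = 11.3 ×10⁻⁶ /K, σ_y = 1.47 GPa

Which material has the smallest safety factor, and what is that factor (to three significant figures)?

option F, n = 1.38

Converting E to GPa, α to ×10⁻⁶/K, σ_y to MPa, then σ and n for each:
  option A: E = 291.6, α = 3.25, σ_y = 602.0 → σ = 59.1 MPa, n = 10.2
  option F: E = 71.71, α = 9.46, σ_y = 58.47 → σ = 42.3 MPa, n = 1.38
  option C: E = 182.0, α = 11.3, σ_y = 1470 → σ = 128 MPa, n = 11.5
Smallest n: option F with n = 1.38.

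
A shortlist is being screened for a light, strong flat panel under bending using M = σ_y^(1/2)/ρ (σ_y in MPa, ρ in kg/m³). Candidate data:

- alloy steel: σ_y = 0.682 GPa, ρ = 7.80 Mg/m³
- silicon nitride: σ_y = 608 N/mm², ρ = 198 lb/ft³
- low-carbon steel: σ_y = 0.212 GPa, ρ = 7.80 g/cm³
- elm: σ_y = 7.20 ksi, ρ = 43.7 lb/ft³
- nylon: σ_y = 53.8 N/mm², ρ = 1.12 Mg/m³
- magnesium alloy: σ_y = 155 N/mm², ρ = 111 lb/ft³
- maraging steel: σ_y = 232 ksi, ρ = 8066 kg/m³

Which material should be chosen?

Putting every candidate on a common basis:
  alloy steel: σ_y = 682.0 MPa, ρ = 7800 kg/m³
  silicon nitride: σ_y = 608.0 MPa, ρ = 3172 kg/m³
  low-carbon steel: σ_y = 212.0 MPa, ρ = 7800 kg/m³
  elm: σ_y = 49.64 MPa, ρ = 700.0 kg/m³
  nylon: σ_y = 53.80 MPa, ρ = 1120 kg/m³
  magnesium alloy: σ_y = 155.0 MPa, ρ = 1778 kg/m³
  maraging steel: σ_y = 1600 MPa, ρ = 8066 kg/m³
  elm: M = 10.1×10⁻³
  silicon nitride: M = 7.77×10⁻³
  magnesium alloy: M = 7.00×10⁻³
  nylon: M = 6.55×10⁻³
  maraging steel: M = 4.96×10⁻³
  alloy steel: M = 3.35×10⁻³
  low-carbon steel: M = 1.87×10⁻³
The maximum is for elm.

elm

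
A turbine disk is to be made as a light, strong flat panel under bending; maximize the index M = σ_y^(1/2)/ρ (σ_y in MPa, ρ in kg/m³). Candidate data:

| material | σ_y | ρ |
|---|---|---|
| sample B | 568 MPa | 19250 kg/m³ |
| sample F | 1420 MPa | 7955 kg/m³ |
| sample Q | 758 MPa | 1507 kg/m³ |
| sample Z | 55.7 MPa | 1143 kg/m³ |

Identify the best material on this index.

sample Q

Per-candidate index values:
  sample Q: M = 18.3×10⁻³
  sample Z: M = 6.53×10⁻³
  sample F: M = 4.74×10⁻³
  sample B: M = 1.24×10⁻³
Sample Q ranks first.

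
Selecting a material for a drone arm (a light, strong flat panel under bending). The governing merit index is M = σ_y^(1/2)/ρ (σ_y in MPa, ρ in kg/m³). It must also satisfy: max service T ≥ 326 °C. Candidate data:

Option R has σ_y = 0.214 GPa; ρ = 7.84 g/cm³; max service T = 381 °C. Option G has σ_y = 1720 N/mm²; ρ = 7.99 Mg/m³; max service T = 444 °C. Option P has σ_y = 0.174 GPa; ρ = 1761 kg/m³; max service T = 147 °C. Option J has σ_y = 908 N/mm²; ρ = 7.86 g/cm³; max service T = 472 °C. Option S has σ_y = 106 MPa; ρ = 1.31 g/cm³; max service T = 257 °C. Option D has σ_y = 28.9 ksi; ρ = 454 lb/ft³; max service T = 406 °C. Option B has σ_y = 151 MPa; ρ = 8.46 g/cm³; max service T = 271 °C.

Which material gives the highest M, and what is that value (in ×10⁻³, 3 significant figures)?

Screen on constraints: max service T ≥ 326 °C. Survivors: option R, option G, option J, option D.
After converting to SI:
  option R: σ_y = 214.0 MPa, ρ = 7840 kg/m³
  option G: σ_y = 1720 MPa, ρ = 7990 kg/m³
  option J: σ_y = 908.0 MPa, ρ = 7860 kg/m³
  option D: σ_y = 199.3 MPa, ρ = 7272 kg/m³
  option G: M = 5.19×10⁻³
  option J: M = 3.83×10⁻³
  option D: M = 1.94×10⁻³
  option R: M = 1.87×10⁻³
Highest index: option G.

option G, M = 5.19×10⁻³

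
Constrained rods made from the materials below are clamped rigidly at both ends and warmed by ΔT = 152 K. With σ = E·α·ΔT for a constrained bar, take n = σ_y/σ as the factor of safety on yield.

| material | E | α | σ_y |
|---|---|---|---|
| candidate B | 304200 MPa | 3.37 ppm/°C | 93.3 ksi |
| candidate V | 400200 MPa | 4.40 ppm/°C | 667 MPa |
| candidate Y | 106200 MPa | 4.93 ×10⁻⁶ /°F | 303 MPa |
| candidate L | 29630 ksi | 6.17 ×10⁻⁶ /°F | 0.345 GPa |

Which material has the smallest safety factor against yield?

candidate L

With everything in SI (GPa, ×10⁻⁶/K, MPa):
  candidate B: E = 304.2, α = 3.37, σ_y = 643.3 → σ = 156 MPa, n = 4.13
  candidate V: E = 400.2, α = 4.40, σ_y = 667.0 → σ = 268 MPa, n = 2.49
  candidate Y: E = 106.2, α = 8.87, σ_y = 303.0 → σ = 143 MPa, n = 2.12
  candidate L: E = 204.3, α = 11.1, σ_y = 345.0 → σ = 345 MPa, n = 1.00
The minimum is candidate L at n = 1.00.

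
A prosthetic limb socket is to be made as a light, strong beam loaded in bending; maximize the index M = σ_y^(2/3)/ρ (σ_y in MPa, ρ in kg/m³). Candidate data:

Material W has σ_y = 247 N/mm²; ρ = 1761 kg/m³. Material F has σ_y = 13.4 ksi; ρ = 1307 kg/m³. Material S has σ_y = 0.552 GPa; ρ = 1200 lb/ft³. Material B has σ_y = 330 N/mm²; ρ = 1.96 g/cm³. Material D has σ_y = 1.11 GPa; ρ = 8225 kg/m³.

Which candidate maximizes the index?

material B

Normalizing units and computing the index:
  material W: σ_y = 247.0 MPa, ρ = 1761 kg/m³
  material F: σ_y = 92.39 MPa, ρ = 1307 kg/m³
  material S: σ_y = 552.0 MPa, ρ = 19220 kg/m³
  material B: σ_y = 330.0 MPa, ρ = 1960 kg/m³
  material D: σ_y = 1110 MPa, ρ = 8225 kg/m³
  material B: M = 24.4×10⁻³
  material W: M = 22.4×10⁻³
  material F: M = 15.6×10⁻³
  material D: M = 13.0×10⁻³
  material S: M = 3.50×10⁻³
Material B ranks first.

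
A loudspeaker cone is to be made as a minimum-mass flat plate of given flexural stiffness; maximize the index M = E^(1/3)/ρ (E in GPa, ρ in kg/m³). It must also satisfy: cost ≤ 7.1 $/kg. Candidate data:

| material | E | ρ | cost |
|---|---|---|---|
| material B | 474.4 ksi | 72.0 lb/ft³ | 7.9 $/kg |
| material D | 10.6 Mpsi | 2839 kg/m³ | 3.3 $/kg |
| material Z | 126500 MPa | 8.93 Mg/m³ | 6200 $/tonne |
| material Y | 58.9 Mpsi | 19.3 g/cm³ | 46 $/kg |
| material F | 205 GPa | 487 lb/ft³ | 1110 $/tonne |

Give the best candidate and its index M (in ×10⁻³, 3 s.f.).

Screen on constraints: cost ≤ 7.1 $/kg. Survivors: material D, material Z, material F.
Convert each candidate to consistent units, then evaluate M:
  material D: E = 73.08 GPa, ρ = 2839 kg/m³
  material Z: E = 126.5 GPa, ρ = 8930 kg/m³
  material F: E = 205.0 GPa, ρ = 7801 kg/m³
  material D: M = 1.47×10⁻³
  material F: M = 0.756×10⁻³
  material Z: M = 0.562×10⁻³
Material D has the largest M.

material D, M = 1.47×10⁻³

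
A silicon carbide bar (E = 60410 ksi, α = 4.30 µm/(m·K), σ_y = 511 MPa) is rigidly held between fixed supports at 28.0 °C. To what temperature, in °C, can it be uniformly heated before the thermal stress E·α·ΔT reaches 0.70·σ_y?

228 °C

E = 60410 ksi = 416.5 GPa.
E·α·ΔT = 357.7 MPa ⇒ ΔT = 357.7 / (416.5×10³ × 4.30×10⁻⁶) = 199.7 K.
T = 28.0 + 199.7 = 227.7 °C.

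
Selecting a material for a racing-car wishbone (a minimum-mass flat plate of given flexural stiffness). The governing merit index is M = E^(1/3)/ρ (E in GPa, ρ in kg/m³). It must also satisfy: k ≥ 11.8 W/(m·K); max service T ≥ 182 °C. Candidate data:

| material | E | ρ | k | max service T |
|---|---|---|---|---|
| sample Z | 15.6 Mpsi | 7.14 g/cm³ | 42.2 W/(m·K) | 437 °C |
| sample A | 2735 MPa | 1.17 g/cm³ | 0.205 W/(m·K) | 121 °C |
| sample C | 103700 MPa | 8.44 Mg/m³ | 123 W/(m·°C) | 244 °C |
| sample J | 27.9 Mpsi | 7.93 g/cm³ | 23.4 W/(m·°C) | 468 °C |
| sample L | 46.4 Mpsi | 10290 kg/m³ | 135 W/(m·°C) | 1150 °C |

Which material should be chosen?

sample J

Screen on constraints: k ≥ 11.8 W/(m·K); max service T ≥ 182 °C. Survivors: sample Z, sample C, sample J, sample L.
Convert each candidate to consistent units, then evaluate M:
  sample Z: E = 107.6 GPa, ρ = 7140 kg/m³
  sample C: E = 103.7 GPa, ρ = 8440 kg/m³
  sample J: E = 192.4 GPa, ρ = 7930 kg/m³
  sample L: E = 319.9 GPa, ρ = 10290 kg/m³
  sample J: M = 0.728×10⁻³
  sample Z: M = 0.666×10⁻³
  sample L: M = 0.665×10⁻³
  sample C: M = 0.557×10⁻³
The maximum is for sample J.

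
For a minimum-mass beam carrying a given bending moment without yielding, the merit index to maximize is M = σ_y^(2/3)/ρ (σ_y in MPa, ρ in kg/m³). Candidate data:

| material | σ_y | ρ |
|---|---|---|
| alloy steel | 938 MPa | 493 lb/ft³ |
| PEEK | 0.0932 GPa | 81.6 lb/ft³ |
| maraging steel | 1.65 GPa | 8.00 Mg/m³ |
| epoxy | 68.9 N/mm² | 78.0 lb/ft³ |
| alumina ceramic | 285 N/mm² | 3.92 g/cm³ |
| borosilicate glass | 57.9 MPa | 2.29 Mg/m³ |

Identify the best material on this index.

Normalizing units and computing the index:
  alloy steel: σ_y = 938.0 MPa, ρ = 7897 kg/m³
  PEEK: σ_y = 93.20 MPa, ρ = 1307 kg/m³
  maraging steel: σ_y = 1650 MPa, ρ = 8000 kg/m³
  epoxy: σ_y = 68.90 MPa, ρ = 1249 kg/m³
  alumina ceramic: σ_y = 285.0 MPa, ρ = 3920 kg/m³
  borosilicate glass: σ_y = 57.90 MPa, ρ = 2290 kg/m³
  maraging steel: M = 17.5×10⁻³
  PEEK: M = 15.7×10⁻³
  epoxy: M = 13.5×10⁻³
  alloy steel: M = 12.1×10⁻³
  alumina ceramic: M = 11.0×10⁻³
  borosilicate glass: M = 6.54×10⁻³
Maraging steel has the largest M.

maraging steel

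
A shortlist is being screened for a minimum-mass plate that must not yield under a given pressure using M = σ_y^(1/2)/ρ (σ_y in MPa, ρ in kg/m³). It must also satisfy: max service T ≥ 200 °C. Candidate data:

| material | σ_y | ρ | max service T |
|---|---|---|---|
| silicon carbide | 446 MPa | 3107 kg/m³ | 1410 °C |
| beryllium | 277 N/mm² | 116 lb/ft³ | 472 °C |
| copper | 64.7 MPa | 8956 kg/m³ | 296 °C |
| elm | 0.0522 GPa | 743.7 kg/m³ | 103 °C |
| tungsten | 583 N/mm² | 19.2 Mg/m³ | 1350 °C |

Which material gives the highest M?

Screen on constraints: max service T ≥ 200 °C. Survivors: silicon carbide, beryllium, copper, tungsten.
In SI units:
  silicon carbide: σ_y = 446.0 MPa, ρ = 3107 kg/m³
  beryllium: σ_y = 277.0 MPa, ρ = 1858 kg/m³
  copper: σ_y = 64.70 MPa, ρ = 8956 kg/m³
  tungsten: σ_y = 583.0 MPa, ρ = 19200 kg/m³
  beryllium: M = 8.96×10⁻³
  silicon carbide: M = 6.80×10⁻³
  tungsten: M = 1.26×10⁻³
  copper: M = 0.898×10⁻³
Highest index: beryllium.

beryllium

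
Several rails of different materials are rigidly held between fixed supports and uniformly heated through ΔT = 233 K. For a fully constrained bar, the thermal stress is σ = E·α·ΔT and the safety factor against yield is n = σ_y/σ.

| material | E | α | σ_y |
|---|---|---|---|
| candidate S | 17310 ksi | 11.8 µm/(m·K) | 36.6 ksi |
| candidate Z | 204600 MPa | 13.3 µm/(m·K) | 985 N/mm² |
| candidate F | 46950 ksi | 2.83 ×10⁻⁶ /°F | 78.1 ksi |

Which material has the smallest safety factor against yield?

candidate S

With everything in SI (GPa, ×10⁻⁶/K, MPa):
  candidate S: E = 119.3, α = 11.8, σ_y = 252.3 → σ = 328 MPa, n = 0.769
  candidate Z: E = 204.6, α = 13.3, σ_y = 985.0 → σ = 634 MPa, n = 1.55
  candidate F: E = 323.7, α = 5.09, σ_y = 538.5 → σ = 384 MPa, n = 1.40
The minimum is candidate S at n = 0.769.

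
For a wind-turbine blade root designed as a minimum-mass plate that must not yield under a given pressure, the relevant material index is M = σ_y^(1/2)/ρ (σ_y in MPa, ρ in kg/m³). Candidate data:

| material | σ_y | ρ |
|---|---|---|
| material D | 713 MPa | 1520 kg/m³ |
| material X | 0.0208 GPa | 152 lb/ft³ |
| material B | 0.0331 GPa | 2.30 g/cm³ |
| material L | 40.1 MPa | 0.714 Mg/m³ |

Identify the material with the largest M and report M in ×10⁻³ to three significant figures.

Putting every candidate on a common basis:
  material D: σ_y = 713.0 MPa, ρ = 1520 kg/m³
  material X: σ_y = 20.80 MPa, ρ = 2435 kg/m³
  material B: σ_y = 33.10 MPa, ρ = 2300 kg/m³
  material L: σ_y = 40.10 MPa, ρ = 714.0 kg/m³
  material D: M = 17.6×10⁻³
  material L: M = 8.87×10⁻³
  material B: M = 2.50×10⁻³
  material X: M = 1.87×10⁻³
The maximum is for material D.

material D, M = 17.6×10⁻³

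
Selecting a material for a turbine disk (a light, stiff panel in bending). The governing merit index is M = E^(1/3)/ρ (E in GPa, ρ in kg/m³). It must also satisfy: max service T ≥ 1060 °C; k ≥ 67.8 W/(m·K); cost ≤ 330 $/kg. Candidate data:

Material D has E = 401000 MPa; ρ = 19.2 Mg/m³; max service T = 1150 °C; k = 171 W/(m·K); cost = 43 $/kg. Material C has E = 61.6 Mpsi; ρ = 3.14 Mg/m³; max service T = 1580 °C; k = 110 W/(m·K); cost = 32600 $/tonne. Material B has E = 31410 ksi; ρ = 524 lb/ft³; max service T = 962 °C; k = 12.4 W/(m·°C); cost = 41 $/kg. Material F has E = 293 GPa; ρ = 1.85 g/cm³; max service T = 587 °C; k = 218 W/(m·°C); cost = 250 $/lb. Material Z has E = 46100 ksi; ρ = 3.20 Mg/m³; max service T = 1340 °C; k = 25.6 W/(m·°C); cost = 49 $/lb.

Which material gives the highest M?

Screen on constraints: max service T ≥ 1060 °C; k ≥ 67.8 W/(m·K); cost ≤ 330 $/kg. Survivors: material D, material C.
Normalizing units and computing the index:
  material D: E = 401.0 GPa, ρ = 19200 kg/m³
  material C: E = 424.7 GPa, ρ = 3140 kg/m³
  material C: M = 2.39×10⁻³
  material D: M = 0.384×10⁻³
Material C ranks first.

material C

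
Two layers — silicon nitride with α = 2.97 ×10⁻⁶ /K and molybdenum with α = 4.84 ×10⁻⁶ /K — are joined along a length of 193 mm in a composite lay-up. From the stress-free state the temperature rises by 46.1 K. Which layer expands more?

molybdenum

α(silicon nitride) = 2.97×10⁻⁶/K vs α(molybdenum) = 4.84×10⁻⁶/K.
Higher α expands more for the same ΔT: molybdenum.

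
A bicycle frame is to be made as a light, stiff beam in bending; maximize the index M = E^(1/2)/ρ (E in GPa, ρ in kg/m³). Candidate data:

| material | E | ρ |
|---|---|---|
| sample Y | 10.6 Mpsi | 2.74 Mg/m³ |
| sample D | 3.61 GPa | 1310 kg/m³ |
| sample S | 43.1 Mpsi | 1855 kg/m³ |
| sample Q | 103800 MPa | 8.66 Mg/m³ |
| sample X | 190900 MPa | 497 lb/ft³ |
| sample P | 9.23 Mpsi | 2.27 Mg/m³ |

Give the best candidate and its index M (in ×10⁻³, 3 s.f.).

sample S, M = 9.29×10⁻³

After converting to SI:
  sample Y: E = 73.08 GPa, ρ = 2740 kg/m³
  sample D: E = 3.610 GPa, ρ = 1310 kg/m³
  sample S: E = 297.2 GPa, ρ = 1855 kg/m³
  sample Q: E = 103.8 GPa, ρ = 8660 kg/m³
  sample X: E = 190.9 GPa, ρ = 7961 kg/m³
  sample P: E = 63.64 GPa, ρ = 2270 kg/m³
  sample S: M = 9.29×10⁻³
  sample P: M = 3.51×10⁻³
  sample Y: M = 3.12×10⁻³
  sample X: M = 1.74×10⁻³
  sample D: M = 1.45×10⁻³
  sample Q: M = 1.18×10⁻³
The maximum is for sample S.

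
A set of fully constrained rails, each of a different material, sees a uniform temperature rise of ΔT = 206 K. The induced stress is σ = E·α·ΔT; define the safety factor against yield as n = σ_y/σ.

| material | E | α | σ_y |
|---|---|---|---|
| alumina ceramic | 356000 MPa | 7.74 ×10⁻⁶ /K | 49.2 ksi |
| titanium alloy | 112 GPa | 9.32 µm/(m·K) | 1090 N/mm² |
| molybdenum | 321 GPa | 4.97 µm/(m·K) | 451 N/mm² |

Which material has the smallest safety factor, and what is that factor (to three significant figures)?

Per material, after unit conversion:
  alumina ceramic: E = 356.0, α = 7.74, σ_y = 339.2 → σ = 568 MPa, n = 0.598
  titanium alloy: E = 112.0, α = 9.32, σ_y = 1090 → σ = 215 MPa, n = 5.07
  molybdenum: E = 321.0, α = 4.97, σ_y = 451.0 → σ = 329 MPa, n = 1.37
Smallest n: alumina ceramic with n = 0.598.

alumina ceramic, n = 0.598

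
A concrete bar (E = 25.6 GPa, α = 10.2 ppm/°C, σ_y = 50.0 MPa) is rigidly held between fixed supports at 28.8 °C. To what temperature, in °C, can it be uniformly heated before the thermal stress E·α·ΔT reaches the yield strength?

220 °C

E·α·ΔT = 50.00 MPa ⇒ ΔT = 50.00 / (25.60×10³ × 10.2×10⁻⁶) = 191.5 K.
T = 28.8 + 191.5 = 220.3 °C.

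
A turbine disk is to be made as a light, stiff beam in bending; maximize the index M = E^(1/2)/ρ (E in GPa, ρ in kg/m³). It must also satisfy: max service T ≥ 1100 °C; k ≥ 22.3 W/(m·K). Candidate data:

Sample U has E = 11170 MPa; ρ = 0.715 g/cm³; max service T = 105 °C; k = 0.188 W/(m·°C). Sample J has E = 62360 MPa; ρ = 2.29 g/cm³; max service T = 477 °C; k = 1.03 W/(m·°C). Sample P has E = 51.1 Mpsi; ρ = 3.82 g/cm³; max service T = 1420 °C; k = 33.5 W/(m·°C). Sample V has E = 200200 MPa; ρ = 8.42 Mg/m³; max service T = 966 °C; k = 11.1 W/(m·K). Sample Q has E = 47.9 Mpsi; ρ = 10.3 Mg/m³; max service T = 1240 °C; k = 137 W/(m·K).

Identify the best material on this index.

Screen on constraints: max service T ≥ 1100 °C; k ≥ 22.3 W/(m·K). Survivors: sample P, sample Q.
In SI units:
  sample P: E = 352.3 GPa, ρ = 3820 kg/m³
  sample Q: E = 330.3 GPa, ρ = 10300 kg/m³
  sample P: M = 4.91×10⁻³
  sample Q: M = 1.76×10⁻³
Highest index: sample P.

sample P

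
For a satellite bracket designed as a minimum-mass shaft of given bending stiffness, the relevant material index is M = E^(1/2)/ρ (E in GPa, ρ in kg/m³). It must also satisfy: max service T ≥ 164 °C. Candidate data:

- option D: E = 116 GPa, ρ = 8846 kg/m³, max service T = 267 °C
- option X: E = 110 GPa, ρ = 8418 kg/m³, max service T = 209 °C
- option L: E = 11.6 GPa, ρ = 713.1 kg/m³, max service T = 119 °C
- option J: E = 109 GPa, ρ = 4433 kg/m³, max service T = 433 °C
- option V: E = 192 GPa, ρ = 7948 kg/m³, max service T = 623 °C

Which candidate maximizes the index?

option J

Screen on constraints: max service T ≥ 164 °C. Survivors: option D, option X, option J, option V.
Per-candidate index values:
  option J: M = 2.36×10⁻³
  option V: M = 1.74×10⁻³
  option X: M = 1.25×10⁻³
  option D: M = 1.22×10⁻³
The maximum is for option J.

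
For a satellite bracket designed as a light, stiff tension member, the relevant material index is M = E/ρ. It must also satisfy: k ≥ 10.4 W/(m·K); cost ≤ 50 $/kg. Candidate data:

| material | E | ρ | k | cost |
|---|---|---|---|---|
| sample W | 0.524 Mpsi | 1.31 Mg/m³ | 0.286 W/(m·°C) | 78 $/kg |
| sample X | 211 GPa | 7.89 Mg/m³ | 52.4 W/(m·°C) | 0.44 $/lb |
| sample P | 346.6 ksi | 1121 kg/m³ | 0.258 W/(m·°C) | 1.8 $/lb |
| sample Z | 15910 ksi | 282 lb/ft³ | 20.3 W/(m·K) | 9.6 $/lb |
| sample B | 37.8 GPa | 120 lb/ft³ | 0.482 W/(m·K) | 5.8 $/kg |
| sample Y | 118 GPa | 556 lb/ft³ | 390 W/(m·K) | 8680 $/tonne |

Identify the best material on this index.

Screen on constraints: k ≥ 10.4 W/(m·K); cost ≤ 50 $/kg. Survivors: sample X, sample Z, sample Y.
Putting every candidate on a common basis:
  sample X: E = 211.0 GPa, ρ = 7890 kg/m³
  sample Z: E = 109.7 GPa, ρ = 4517 kg/m³
  sample Y: E = 118.0 GPa, ρ = 8906 kg/m³
  sample X: M = 26.7 MN·m/kg
  sample Z: M = 24.3 MN·m/kg
  sample Y: M = 13.2 MN·m/kg
Sample X ranks first.

sample X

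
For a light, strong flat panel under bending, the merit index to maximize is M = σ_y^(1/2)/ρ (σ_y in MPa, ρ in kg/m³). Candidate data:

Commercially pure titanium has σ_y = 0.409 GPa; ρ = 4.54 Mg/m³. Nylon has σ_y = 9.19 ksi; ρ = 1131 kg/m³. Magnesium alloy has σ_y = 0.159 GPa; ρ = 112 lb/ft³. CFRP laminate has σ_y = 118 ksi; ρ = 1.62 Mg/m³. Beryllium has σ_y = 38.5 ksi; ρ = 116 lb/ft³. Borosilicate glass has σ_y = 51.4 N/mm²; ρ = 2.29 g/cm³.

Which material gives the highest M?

CFRP laminate

Putting every candidate on a common basis:
  commercially pure titanium: σ_y = 409.0 MPa, ρ = 4540 kg/m³
  nylon: σ_y = 63.36 MPa, ρ = 1131 kg/m³
  magnesium alloy: σ_y = 159.0 MPa, ρ = 1794 kg/m³
  CFRP laminate: σ_y = 813.6 MPa, ρ = 1620 kg/m³
  beryllium: σ_y = 265.4 MPa, ρ = 1858 kg/m³
  borosilicate glass: σ_y = 51.40 MPa, ρ = 2290 kg/m³
  CFRP laminate: M = 17.6×10⁻³
  beryllium: M = 8.77×10⁻³
  nylon: M = 7.04×10⁻³
  magnesium alloy: M = 7.03×10⁻³
  commercially pure titanium: M = 4.45×10⁻³
  borosilicate glass: M = 3.13×10⁻³
CFRP laminate has the largest M.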